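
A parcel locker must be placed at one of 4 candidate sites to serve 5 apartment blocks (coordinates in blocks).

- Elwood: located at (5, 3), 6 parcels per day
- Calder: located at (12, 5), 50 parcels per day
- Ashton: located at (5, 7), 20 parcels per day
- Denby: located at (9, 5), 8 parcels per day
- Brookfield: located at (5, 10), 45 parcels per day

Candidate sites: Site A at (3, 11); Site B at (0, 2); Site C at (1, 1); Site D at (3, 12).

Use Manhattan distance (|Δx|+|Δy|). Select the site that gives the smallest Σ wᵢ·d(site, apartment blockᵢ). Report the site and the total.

Total weighted distance at each candidate:
  Site A (3, 11): total = 1161
  Site B (0, 2): total = 1667
  Site C (1, 1): total = 1667
  Site D (3, 12): total = 1290
Minimum is at Site A with total 1161 blocks.

Site A, total 1161 blocks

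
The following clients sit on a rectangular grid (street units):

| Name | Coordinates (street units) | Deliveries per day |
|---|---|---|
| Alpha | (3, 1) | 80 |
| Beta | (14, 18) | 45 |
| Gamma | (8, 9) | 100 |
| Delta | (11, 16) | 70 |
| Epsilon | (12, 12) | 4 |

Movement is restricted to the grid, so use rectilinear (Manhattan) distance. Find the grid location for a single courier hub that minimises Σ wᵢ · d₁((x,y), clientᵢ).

Manhattan distance separates: Σwᵢ(|x−xᵢ|+|y−yᵢ|) = Σwᵢ|x−xᵢ| + Σwᵢ|y−yᵢ|, so x and y are optimised independently as 1-D weighted medians.
Total weight W = 299; half = 149.5.
x-coordinate, sorted with cumulative weight:
  x=3 (Alpha, w=80) cum 80
  x=8 (Gamma, w=100) cum 180  ← median
  x=11 (Delta, w=70) cum 250
  x=12 (Epsilon, w=4) cum 254
  x=14 (Beta, w=45) cum 299
⇒ x* = 8
y-coordinate, sorted with cumulative weight:
  y=1 (Alpha, w=80) cum 80
  y=9 (Gamma, w=100) cum 180  ← median
  y=12 (Epsilon, w=4) cum 184
  y=16 (Delta, w=70) cum 254
  y=18 (Beta, w=45) cum 299
⇒ y* = 9

(8, 9)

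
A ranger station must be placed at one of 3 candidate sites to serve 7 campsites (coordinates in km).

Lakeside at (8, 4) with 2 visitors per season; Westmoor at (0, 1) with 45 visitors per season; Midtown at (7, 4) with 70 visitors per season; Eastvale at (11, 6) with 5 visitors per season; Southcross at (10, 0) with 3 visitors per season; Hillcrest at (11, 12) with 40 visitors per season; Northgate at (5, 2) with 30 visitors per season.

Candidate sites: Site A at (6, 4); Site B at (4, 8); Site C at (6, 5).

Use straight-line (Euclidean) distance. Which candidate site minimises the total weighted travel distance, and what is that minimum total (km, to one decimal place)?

Total weighted distance at each candidate:
  Site A (6, 4): total = 864.2
  Site B (4, 8): total = 1295.5
  Site C (6, 5): total = 911.6
Minimum is at Site A with total 864.2 km.

Site A, total 864.2 km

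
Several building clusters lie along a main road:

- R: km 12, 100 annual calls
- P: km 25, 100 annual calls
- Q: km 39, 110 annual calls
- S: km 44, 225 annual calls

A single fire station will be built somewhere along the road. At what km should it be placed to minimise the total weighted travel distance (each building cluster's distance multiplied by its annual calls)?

x = 39

For a sum of weighted absolute distances on a line, the optimum is the weighted median (not the mean). Total weight W = 535; half-weight = 267.5.
Sort by position and accumulate weight:
  km 12 (R, w=100) → cum 100
  km 25 (P, w=100) → cum 200
  km 39 (Q, w=110) → cum 310  ≥ 267.5 → median here
  km 44 (S, w=225) → cum 535
Optimal location: km 39.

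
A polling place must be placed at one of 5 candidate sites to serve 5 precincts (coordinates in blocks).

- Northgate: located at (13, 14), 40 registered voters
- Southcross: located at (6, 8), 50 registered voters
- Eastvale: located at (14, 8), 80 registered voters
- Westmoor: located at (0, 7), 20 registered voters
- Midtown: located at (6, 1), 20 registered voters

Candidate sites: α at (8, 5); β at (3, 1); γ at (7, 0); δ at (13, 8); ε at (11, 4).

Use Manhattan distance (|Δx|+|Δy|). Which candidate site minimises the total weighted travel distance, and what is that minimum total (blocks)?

Total weighted distance at each candidate:
  α (8, 5): total = 1850
  β (3, 1): total = 3100
  γ (7, 0): total = 2770
  δ (13, 8): total = 1230
  ε (11, 4): total = 1930
Minimum is at δ with total 1230 blocks.

δ, total 1230 blocks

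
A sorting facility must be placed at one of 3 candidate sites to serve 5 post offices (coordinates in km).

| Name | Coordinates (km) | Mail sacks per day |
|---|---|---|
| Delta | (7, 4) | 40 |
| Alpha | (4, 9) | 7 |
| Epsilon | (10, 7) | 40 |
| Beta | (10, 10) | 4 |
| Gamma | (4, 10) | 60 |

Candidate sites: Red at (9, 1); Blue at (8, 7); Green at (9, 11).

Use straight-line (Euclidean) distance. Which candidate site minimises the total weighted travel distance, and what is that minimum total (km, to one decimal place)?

Total weighted distance at each candidate:
  Red (9, 1): total = 1107.5
  Blue (8, 7): total = 552.2
  Green (9, 11): total = 805.4
Minimum is at Blue with total 552.2 km.

Blue, total 552.2 km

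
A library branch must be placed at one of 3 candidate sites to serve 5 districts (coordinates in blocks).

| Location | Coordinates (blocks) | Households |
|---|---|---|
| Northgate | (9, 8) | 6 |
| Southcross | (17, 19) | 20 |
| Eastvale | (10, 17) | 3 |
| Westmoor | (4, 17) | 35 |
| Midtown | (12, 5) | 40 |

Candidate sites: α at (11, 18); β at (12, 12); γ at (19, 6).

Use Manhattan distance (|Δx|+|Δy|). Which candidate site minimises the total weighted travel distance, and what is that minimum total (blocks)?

Total weighted distance at each candidate:
  α (11, 18): total = 1058
  β (12, 12): total = 1038
  γ (19, 6): total = 1662
Minimum is at β with total 1038 blocks.

β, total 1038 blocks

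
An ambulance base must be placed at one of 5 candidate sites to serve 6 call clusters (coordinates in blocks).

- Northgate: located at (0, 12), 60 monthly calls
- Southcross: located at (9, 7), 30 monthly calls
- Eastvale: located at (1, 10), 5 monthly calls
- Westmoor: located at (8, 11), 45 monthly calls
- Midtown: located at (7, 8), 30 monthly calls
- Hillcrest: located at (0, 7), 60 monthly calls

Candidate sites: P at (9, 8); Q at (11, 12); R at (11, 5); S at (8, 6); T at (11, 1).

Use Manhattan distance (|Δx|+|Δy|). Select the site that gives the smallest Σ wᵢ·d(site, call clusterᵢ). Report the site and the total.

P, total 1700 blocks

Total weighted distance at each candidate:
  P (9, 8): total = 1700
  Q (11, 12): total = 2310
  R (11, 5): total = 2670
  S (8, 6): total = 1810
  T (11, 1): total = 3590
Minimum is at P with total 1700 blocks.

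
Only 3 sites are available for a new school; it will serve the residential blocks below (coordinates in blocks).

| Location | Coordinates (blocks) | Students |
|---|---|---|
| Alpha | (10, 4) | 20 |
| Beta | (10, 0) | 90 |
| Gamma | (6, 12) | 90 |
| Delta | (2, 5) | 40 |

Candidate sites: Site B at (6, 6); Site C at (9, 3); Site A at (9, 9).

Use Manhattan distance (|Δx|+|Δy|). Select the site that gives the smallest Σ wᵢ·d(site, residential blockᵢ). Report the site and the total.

Total weighted distance at each candidate:
  Site B (6, 6): total = 1760
  Site C (9, 3): total = 1840
  Site A (9, 9): total = 2000
Minimum is at Site B with total 1760 blocks.

Site B, total 1760 blocks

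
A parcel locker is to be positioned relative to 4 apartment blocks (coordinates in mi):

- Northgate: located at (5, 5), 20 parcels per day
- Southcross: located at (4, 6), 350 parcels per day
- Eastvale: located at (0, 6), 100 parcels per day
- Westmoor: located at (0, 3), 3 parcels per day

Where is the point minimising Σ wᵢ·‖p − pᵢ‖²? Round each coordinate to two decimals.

The minimiser of Σwᵢ‖p−pᵢ‖² is the weighted centroid p* = (Σwᵢpᵢ)/(Σwᵢ).
Σwᵢ = 473.
Σwᵢxᵢ = 20·5 + 350·4 + 100·0 + 3·0 = 1500.
Σwᵢyᵢ = 20·5 + 350·6 + 100·6 + 3·3 = 2809.
x* = 1500/473 = 3.17, y* = 2809/473 = 5.94.

(3.17, 5.94)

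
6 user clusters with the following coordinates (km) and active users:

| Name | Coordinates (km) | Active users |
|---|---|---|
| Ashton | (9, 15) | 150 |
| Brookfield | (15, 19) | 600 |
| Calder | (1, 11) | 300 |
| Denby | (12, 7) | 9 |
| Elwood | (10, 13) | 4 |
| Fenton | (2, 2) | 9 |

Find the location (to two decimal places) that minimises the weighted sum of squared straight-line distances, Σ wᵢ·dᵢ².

The minimiser of Σwᵢ‖p−pᵢ‖² is the weighted centroid p* = (Σwᵢpᵢ)/(Σwᵢ).
Σwᵢ = 1072.
Σwᵢxᵢ = 150·9 + 600·15 + 300·1 + 9·12 + 4·10 + 9·2 = 10816.
Σwᵢyᵢ = 150·15 + 600·19 + 300·11 + 9·7 + 4·13 + 9·2 = 17083.
x* = 10816/1072 = 10.09, y* = 17083/1072 = 15.94.

(10.09, 15.94)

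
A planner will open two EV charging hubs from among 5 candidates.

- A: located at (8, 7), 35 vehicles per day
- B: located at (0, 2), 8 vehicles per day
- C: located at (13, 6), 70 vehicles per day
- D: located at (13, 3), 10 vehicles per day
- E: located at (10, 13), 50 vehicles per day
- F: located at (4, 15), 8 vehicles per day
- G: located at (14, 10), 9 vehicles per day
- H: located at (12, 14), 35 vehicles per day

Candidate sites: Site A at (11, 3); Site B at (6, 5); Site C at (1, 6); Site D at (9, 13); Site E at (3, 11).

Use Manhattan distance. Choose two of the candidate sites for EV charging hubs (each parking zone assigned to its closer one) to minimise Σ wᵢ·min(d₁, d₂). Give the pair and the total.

{Site A, Site D}, total 1029

Evaluate every pair (each demand assigned to the nearer of the two):
  {Site A, Site D}: total = 1029
  {Site B, Site D}: total = 1180
  {Site C, Site D}: total = 1513
  {Site D, Site E}: total = 1553
  {Site A, Site E}: total = 1711
  {Site A, Site B}: total = 1738
  {Site A, Site C}: total = 1811
  {Site B, Site E}: total = 1880
  {Site B, Site C}: total = 2168
  {Site C, Site E}: total = 2328
Best pair: {Site A, Site D} with total 1029.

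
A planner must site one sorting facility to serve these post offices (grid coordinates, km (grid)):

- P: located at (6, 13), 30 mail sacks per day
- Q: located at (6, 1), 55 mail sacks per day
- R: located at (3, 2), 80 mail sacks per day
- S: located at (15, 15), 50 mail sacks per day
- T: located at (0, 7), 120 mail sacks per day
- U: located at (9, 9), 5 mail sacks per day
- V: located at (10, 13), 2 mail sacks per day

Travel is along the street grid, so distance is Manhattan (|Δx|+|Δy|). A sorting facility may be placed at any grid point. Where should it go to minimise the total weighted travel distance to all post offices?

(3, 7)

Manhattan distance separates: Σwᵢ(|x−xᵢ|+|y−yᵢ|) = Σwᵢ|x−xᵢ| + Σwᵢ|y−yᵢ|, so x and y are optimised independently as 1-D weighted medians.
Total weight W = 342; half = 171.
x-coordinate, sorted with cumulative weight:
  x=0 (T, w=120) cum 120
  x=3 (R, w=80) cum 200  ← median
  x=6 (P, w=30) cum 230
  x=6 (Q, w=55) cum 285
  x=9 (U, w=5) cum 290
  x=10 (V, w=2) cum 292
  x=15 (S, w=50) cum 342
⇒ x* = 3
y-coordinate, sorted with cumulative weight:
  y=1 (Q, w=55) cum 55
  y=2 (R, w=80) cum 135
  y=7 (T, w=120) cum 255  ← median
  y=9 (U, w=5) cum 260
  y=13 (P, w=30) cum 290
  y=13 (V, w=2) cum 292
  y=15 (S, w=50) cum 342
⇒ y* = 7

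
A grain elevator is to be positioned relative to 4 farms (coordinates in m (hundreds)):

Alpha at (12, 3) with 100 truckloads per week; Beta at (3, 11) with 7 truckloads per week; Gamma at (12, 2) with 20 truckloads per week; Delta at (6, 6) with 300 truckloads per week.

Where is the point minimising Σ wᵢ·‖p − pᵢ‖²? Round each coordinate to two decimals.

The minimiser of Σwᵢ‖p−pᵢ‖² is the weighted centroid p* = (Σwᵢpᵢ)/(Σwᵢ).
Σwᵢ = 427.
Σwᵢxᵢ = 100·12 + 7·3 + 20·12 + 300·6 = 3261.
Σwᵢyᵢ = 100·3 + 7·11 + 20·2 + 300·6 = 2217.
x* = 3261/427 = 7.64, y* = 2217/427 = 5.19.

(7.64, 5.19)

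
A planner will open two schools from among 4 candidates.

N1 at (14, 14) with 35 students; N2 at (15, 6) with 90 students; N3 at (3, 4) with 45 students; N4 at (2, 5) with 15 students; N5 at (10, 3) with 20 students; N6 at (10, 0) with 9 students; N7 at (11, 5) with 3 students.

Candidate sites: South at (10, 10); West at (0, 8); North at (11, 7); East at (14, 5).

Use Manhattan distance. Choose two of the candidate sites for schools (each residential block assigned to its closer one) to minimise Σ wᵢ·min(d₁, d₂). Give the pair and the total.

{West, East}, total 1095

Evaluate every pair (each demand assigned to the nearer of the two):
  {West, East}: total = 1095
  {North, East}: total = 1333
  {West, North}: total = 1368
  {South, East}: total = 1390
  {South, North}: total = 1568
  {South, West}: total = 1728
Best pair: {West, East} with total 1095.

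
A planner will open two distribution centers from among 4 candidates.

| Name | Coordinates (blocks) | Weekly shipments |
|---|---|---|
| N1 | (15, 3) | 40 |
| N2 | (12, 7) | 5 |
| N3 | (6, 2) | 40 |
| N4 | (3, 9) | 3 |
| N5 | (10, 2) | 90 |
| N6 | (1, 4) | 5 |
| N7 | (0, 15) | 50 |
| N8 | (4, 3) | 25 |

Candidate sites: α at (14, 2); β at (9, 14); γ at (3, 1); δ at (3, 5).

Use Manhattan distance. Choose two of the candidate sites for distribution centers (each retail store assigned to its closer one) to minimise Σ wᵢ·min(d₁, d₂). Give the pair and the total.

{α, δ}, total 1467

Evaluate every pair (each demand assigned to the nearer of the two):
  {α, δ}: total = 1467
  {α, γ}: total = 1609
  {α, β}: total = 1678
  {β, γ}: total = 2114
  {γ, δ}: total = 2247
  {β, δ}: total = 2352
Best pair: {α, δ} with total 1467.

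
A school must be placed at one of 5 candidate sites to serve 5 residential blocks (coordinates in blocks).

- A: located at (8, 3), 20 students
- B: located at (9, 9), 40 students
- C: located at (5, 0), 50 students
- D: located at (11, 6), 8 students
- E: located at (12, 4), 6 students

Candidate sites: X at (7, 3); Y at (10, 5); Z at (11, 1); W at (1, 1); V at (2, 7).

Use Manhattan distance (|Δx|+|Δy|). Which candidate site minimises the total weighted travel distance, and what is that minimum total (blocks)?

X, total 682 blocks

Total weighted distance at each candidate:
  X (7, 3): total = 682
  Y (10, 5): total = 814
  Z (11, 1): total = 914
  W (1, 1): total = 1274
  V (2, 7): total = 1218
Minimum is at X with total 682 blocks.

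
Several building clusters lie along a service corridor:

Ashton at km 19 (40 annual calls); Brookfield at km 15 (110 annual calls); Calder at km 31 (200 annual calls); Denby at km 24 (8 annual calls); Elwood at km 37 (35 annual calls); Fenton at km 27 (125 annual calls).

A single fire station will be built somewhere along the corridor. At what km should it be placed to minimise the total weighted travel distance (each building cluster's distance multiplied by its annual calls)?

x = 27

For a sum of weighted absolute distances on a line, the optimum is the weighted median (not the mean). Total weight W = 518; half-weight = 259.
Sort by position and accumulate weight:
  km 15 (Brookfield, w=110) → cum 110
  km 19 (Ashton, w=40) → cum 150
  km 24 (Denby, w=8) → cum 158
  km 27 (Fenton, w=125) → cum 283  ≥ 259 → median here
  km 31 (Calder, w=200) → cum 483
  km 37 (Elwood, w=35) → cum 518
Optimal location: km 27.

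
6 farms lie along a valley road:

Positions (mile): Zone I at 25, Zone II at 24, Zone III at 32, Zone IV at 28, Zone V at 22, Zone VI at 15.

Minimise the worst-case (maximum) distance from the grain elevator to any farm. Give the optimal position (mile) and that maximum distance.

location 23.5, max distance 8.5

The 1-center on a line is the midpoint of the two extreme points: leftmost at 15, rightmost at 32.
Optimal location = (15 + 32)/2 = 23.5; maximum distance = (32 − 15)/2 = 8.5.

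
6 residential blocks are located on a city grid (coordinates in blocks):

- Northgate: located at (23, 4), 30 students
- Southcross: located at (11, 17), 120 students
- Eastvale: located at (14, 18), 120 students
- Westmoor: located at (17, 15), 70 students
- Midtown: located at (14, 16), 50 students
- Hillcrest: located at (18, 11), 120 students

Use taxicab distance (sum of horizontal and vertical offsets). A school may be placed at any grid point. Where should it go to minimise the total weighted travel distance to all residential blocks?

Manhattan distance separates: Σwᵢ(|x−xᵢ|+|y−yᵢ|) = Σwᵢ|x−xᵢ| + Σwᵢ|y−yᵢ|, so x and y are optimised independently as 1-D weighted medians.
Total weight W = 510; half = 255.
x-coordinate, sorted with cumulative weight:
  x=11 (Southcross, w=120) cum 120
  x=14 (Eastvale, w=120) cum 240
  x=14 (Midtown, w=50) cum 290  ← median
  x=17 (Westmoor, w=70) cum 360
  x=18 (Hillcrest, w=120) cum 480
  x=23 (Northgate, w=30) cum 510
⇒ x* = 14
y-coordinate, sorted with cumulative weight:
  y=4 (Northgate, w=30) cum 30
  y=11 (Hillcrest, w=120) cum 150
  y=15 (Westmoor, w=70) cum 220
  y=16 (Midtown, w=50) cum 270  ← median
  y=17 (Southcross, w=120) cum 390
  y=18 (Eastvale, w=120) cum 510
⇒ y* = 16

(14, 16)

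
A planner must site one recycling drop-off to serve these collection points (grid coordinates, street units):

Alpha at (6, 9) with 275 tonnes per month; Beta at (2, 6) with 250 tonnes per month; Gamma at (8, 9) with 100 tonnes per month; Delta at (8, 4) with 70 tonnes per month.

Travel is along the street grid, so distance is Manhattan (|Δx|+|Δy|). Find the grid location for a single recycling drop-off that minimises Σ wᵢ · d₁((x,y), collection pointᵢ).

Manhattan distance separates: Σwᵢ(|x−xᵢ|+|y−yᵢ|) = Σwᵢ|x−xᵢ| + Σwᵢ|y−yᵢ|, so x and y are optimised independently as 1-D weighted medians.
Total weight W = 695; half = 347.5.
x-coordinate, sorted with cumulative weight:
  x=2 (Beta, w=250) cum 250
  x=6 (Alpha, w=275) cum 525  ← median
  x=8 (Gamma, w=100) cum 625
  x=8 (Delta, w=70) cum 695
⇒ x* = 6
y-coordinate, sorted with cumulative weight:
  y=4 (Delta, w=70) cum 70
  y=6 (Beta, w=250) cum 320
  y=9 (Alpha, w=275) cum 595  ← median
  y=9 (Gamma, w=100) cum 695
⇒ y* = 9

(6, 9)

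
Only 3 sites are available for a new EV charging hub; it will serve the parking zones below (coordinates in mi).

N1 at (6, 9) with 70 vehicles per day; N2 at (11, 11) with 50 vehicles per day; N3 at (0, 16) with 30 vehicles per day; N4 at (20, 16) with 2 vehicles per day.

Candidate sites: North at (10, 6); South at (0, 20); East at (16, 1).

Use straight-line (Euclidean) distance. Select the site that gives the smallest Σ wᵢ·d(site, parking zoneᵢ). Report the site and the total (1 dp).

North, total 1057.5 mi

Total weighted distance at each candidate:
  North (10, 6): total = 1057.5
  South (0, 20): total = 1748.5
  East (16, 1): total = 2144.5
Minimum is at North with total 1057.5 mi.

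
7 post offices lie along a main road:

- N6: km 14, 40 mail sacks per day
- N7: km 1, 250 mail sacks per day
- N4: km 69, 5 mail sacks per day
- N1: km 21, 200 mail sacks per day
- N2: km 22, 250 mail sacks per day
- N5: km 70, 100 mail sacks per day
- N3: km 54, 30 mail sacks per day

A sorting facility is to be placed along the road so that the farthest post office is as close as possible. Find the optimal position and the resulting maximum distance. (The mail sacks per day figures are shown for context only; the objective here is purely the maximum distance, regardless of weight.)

location 35.5, max distance 34.5

The 1-center on a line is the midpoint of the two extreme points: leftmost at 1, rightmost at 70.
Optimal location = (1 + 70)/2 = 35.5; maximum distance = (70 − 1)/2 = 34.5.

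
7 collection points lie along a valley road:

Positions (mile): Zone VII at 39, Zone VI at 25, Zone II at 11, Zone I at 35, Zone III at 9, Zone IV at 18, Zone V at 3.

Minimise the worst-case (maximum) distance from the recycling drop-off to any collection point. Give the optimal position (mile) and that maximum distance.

location 21, max distance 18

The 1-center on a line is the midpoint of the two extreme points: leftmost at 3, rightmost at 39.
Optimal location = (3 + 39)/2 = 21; maximum distance = (39 − 3)/2 = 18.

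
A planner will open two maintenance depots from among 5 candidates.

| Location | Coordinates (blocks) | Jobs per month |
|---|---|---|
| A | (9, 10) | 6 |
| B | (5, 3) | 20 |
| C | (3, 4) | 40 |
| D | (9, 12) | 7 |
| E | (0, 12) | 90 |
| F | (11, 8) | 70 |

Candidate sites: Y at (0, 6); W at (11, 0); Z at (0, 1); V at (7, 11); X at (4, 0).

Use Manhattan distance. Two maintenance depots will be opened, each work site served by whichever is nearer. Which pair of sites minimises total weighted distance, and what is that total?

Evaluate every pair (each demand assigned to the nearer of the two):
  {Y, V}: total = 1429
  {V, X}: total = 1529
  {Z, V}: total = 1629
  {Y, W}: total = 1630
  {W, V}: total = 1869
  {Y, X}: total = 1913
  {Y, Z}: total = 1973
  {W, Z}: total = 2100
  {W, X}: total = 2450
  {Z, X}: total = 2529
Best pair: {Y, V} with total 1429.

{Y, V}, total 1429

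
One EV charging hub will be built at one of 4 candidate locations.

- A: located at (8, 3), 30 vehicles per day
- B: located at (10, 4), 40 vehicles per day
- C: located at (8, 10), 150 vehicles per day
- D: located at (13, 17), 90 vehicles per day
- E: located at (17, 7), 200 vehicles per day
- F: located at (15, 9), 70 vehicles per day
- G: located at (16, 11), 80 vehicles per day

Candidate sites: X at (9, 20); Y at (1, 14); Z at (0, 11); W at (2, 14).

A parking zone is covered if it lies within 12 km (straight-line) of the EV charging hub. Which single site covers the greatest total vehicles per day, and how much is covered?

X, covering 320

Coverage radius r = 12 km; a point is covered iff (Δx)²+(Δy)² ≤ 12² = 144.
  X (9, 20): covers {C, D, G} → 320
  Y (1, 14): covers {C} → 150
  Z (0, 11): covers {A, C} → 180
  W (2, 14): covers {C, D} → 240
Maximum coverage at X: 320 vehicles per day.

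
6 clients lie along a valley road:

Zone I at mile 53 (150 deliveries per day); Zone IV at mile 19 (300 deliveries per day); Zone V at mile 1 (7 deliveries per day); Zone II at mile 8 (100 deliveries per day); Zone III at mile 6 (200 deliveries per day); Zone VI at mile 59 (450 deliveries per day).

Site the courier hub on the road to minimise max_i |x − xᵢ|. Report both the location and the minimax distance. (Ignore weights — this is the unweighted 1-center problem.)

location 30, max distance 29

The 1-center on a line is the midpoint of the two extreme points: leftmost at 1, rightmost at 59.
Optimal location = (1 + 59)/2 = 30; maximum distance = (59 − 1)/2 = 29.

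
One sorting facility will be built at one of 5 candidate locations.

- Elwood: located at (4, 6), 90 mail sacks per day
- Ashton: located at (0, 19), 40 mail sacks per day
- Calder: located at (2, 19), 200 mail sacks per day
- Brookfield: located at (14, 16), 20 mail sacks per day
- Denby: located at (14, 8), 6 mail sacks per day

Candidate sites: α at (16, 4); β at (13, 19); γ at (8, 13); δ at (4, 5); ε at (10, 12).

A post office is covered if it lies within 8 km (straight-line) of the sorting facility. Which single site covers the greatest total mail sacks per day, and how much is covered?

Coverage radius r = 8 km; a point is covered iff (Δx)²+(Δy)² ≤ 8² = 64.
  α (16, 4): covers {Denby} → 6
  β (13, 19): covers {Brookfield} → 20
  γ (8, 13): covers {Brookfield, Denby} → 26
  δ (4, 5): covers {Elwood} → 90
  ε (10, 12): covers {Brookfield, Denby} → 26
Maximum coverage at δ: 90 mail sacks per day.

δ, covering 90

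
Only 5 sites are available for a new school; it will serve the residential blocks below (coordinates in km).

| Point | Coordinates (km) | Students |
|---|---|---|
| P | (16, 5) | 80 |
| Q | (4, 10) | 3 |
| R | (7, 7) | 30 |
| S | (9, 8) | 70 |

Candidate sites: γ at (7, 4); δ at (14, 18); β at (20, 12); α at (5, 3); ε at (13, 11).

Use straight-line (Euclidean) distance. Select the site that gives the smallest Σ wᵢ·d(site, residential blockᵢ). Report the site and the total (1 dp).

ε, total 1130.2 km

Total weighted distance at each candidate:
  γ (7, 4): total = 1147.6
  δ (14, 18): total = 2264.4
  β (20, 12): total = 1930.5
  α (5, 3): total = 1498.0
  ε (13, 11): total = 1130.2
Minimum is at ε with total 1130.2 km.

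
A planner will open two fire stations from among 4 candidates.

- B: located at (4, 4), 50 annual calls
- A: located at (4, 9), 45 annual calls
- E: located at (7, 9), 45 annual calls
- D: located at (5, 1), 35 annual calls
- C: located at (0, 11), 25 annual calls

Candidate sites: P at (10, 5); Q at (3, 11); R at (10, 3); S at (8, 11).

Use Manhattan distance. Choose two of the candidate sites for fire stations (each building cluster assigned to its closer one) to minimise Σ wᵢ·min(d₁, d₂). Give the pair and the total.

{Q, R}, total 1075

Evaluate every pair (each demand assigned to the nearer of the two):
  {Q, R}: total = 1075
  {P, Q}: total = 1145
  {Q, S}: total = 1165
  {R, S}: total = 1200
  {P, S}: total = 1270
  {P, R}: total = 1760
Best pair: {Q, R} with total 1075.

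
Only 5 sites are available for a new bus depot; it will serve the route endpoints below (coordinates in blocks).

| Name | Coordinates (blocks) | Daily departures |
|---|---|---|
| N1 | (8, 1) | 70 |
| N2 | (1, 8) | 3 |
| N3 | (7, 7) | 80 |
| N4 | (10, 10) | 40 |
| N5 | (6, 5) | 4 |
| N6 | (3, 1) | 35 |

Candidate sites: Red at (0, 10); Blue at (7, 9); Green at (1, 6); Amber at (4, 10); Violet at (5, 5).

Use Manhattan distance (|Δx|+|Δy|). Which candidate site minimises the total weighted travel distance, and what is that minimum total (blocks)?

Total weighted distance at each candidate:
  Red (0, 10): total = 2863
  Blue (7, 9): total = 1411
  Green (1, 6): total = 2195
  Amber (4, 10): total = 2023
  Violet (5, 5): total = 1445
Minimum is at Blue with total 1411 blocks.

Blue, total 1411 blocks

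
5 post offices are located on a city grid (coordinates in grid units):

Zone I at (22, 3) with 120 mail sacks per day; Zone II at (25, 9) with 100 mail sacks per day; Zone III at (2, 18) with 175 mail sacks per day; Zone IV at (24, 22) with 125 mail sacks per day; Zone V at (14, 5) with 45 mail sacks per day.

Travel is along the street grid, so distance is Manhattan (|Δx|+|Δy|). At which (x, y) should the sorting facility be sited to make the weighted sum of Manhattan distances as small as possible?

Manhattan distance separates: Σwᵢ(|x−xᵢ|+|y−yᵢ|) = Σwᵢ|x−xᵢ| + Σwᵢ|y−yᵢ|, so x and y are optimised independently as 1-D weighted medians.
Total weight W = 565; half = 282.5.
x-coordinate, sorted with cumulative weight:
  x=2 (Zone III, w=175) cum 175
  x=14 (Zone V, w=45) cum 220
  x=22 (Zone I, w=120) cum 340  ← median
  x=24 (Zone IV, w=125) cum 465
  x=25 (Zone II, w=100) cum 565
⇒ x* = 22
y-coordinate, sorted with cumulative weight:
  y=3 (Zone I, w=120) cum 120
  y=5 (Zone V, w=45) cum 165
  y=9 (Zone II, w=100) cum 265
  y=18 (Zone III, w=175) cum 440  ← median
  y=22 (Zone IV, w=125) cum 565
⇒ y* = 18

(22, 18)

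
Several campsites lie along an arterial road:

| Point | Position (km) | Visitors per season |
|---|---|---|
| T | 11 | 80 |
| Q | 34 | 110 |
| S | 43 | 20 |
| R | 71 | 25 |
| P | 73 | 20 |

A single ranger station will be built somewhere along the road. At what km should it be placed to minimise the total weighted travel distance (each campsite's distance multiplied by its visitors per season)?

x = 34

For a sum of weighted absolute distances on a line, the optimum is the weighted median (not the mean). Total weight W = 255; half-weight = 127.5.
Sort by position and accumulate weight:
  km 11 (T, w=80) → cum 80
  km 34 (Q, w=110) → cum 190  ≥ 127.5 → median here
  km 43 (S, w=20) → cum 210
  km 71 (R, w=25) → cum 235
  km 73 (P, w=20) → cum 255
Optimal location: km 34.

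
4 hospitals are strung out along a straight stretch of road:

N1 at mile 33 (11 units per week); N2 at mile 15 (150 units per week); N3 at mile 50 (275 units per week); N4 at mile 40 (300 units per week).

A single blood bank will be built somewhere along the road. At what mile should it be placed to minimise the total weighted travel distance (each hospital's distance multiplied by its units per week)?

For a sum of weighted absolute distances on a line, the optimum is the weighted median (not the mean). Total weight W = 736; half-weight = 368.
Sort by position and accumulate weight:
  mile 15 (N2, w=150) → cum 150
  mile 33 (N1, w=11) → cum 161
  mile 40 (N4, w=300) → cum 461  ≥ 368 → median here
  mile 50 (N3, w=275) → cum 736
Optimal location: mile 40.

x = 40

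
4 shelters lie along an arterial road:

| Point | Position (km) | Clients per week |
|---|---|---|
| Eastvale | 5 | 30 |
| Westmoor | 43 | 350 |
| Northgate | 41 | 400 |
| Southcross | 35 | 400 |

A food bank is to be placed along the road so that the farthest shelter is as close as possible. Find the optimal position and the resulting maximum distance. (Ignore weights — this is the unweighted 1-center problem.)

The 1-center on a line is the midpoint of the two extreme points: leftmost at 5, rightmost at 43.
Optimal location = (5 + 43)/2 = 24; maximum distance = (43 − 5)/2 = 19.

location 24, max distance 19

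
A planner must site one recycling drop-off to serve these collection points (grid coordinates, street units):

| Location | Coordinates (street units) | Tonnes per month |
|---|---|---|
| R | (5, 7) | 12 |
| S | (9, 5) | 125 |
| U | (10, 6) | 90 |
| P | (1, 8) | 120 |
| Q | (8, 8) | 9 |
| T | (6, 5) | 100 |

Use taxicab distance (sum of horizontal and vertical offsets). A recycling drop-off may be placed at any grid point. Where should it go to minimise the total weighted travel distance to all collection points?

Manhattan distance separates: Σwᵢ(|x−xᵢ|+|y−yᵢ|) = Σwᵢ|x−xᵢ| + Σwᵢ|y−yᵢ|, so x and y are optimised independently as 1-D weighted medians.
Total weight W = 456; half = 228.
x-coordinate, sorted with cumulative weight:
  x=1 (P, w=120) cum 120
  x=5 (R, w=12) cum 132
  x=6 (T, w=100) cum 232  ← median
  x=8 (Q, w=9) cum 241
  x=9 (S, w=125) cum 366
  x=10 (U, w=90) cum 456
⇒ x* = 6
y-coordinate, sorted with cumulative weight:
  y=5 (S, w=125) cum 125
  y=5 (T, w=100) cum 225
  y=6 (U, w=90) cum 315  ← median
  y=7 (R, w=12) cum 327
  y=8 (P, w=120) cum 447
  y=8 (Q, w=9) cum 456
⇒ y* = 6

(6, 6)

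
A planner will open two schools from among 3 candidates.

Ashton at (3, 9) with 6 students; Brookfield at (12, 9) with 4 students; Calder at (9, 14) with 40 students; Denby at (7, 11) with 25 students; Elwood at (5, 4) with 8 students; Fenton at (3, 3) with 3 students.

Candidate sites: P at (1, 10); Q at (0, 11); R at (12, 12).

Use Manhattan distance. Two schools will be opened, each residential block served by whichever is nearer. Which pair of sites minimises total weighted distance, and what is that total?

Evaluate every pair (each demand assigned to the nearer of the two):
  {P, R}: total = 487
  {Q, R}: total = 521
  {P, Q}: total = 828
Best pair: {P, R} with total 487.

{P, R}, total 487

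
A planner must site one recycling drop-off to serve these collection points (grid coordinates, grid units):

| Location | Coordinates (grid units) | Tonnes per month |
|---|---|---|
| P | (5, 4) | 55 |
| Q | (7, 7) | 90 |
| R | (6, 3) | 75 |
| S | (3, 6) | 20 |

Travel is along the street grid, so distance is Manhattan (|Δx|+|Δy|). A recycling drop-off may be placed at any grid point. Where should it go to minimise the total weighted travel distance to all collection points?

(6, 4)

Manhattan distance separates: Σwᵢ(|x−xᵢ|+|y−yᵢ|) = Σwᵢ|x−xᵢ| + Σwᵢ|y−yᵢ|, so x and y are optimised independently as 1-D weighted medians.
Total weight W = 240; half = 120.
x-coordinate, sorted with cumulative weight:
  x=3 (S, w=20) cum 20
  x=5 (P, w=55) cum 75
  x=6 (R, w=75) cum 150  ← median
  x=7 (Q, w=90) cum 240
⇒ x* = 6
y-coordinate, sorted with cumulative weight:
  y=3 (R, w=75) cum 75
  y=4 (P, w=55) cum 130  ← median
  y=6 (S, w=20) cum 150
  y=7 (Q, w=90) cum 240
⇒ y* = 4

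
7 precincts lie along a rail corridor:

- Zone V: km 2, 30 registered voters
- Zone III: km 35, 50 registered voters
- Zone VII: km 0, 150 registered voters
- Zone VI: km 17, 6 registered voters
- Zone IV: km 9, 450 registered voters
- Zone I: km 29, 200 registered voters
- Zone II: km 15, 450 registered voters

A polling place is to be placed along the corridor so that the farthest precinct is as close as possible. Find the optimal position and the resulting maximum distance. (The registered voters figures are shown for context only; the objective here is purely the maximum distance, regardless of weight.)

location 17.5, max distance 17.5

The 1-center on a line is the midpoint of the two extreme points: leftmost at 0, rightmost at 35.
Optimal location = (0 + 35)/2 = 17.5; maximum distance = (35 − 0)/2 = 17.5.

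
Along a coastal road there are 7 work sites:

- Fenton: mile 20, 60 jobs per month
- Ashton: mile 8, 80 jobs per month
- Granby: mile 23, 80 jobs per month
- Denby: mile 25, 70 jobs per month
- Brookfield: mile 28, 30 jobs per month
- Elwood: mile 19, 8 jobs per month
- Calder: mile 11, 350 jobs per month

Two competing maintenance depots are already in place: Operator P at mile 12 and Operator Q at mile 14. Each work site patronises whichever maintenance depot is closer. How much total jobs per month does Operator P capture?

The indifferent point is the midpoint (12+14)/2 = 13; work sites left of it (closer to Operator P at 12) go to Operator P, those right go to Operator Q.
  Ashton at 8 (w=80) → Operator P
  Calder at 11 (w=350) → Operator P
  Elwood at 19 (w=8) → Operator Q
  Fenton at 20 (w=60) → Operator Q
  Granby at 23 (w=80) → Operator Q
  Denby at 25 (w=70) → Operator Q
  Brookfield at 28 (w=30) → Operator Q
Operator P captures 430; Operator Q captures 248.

430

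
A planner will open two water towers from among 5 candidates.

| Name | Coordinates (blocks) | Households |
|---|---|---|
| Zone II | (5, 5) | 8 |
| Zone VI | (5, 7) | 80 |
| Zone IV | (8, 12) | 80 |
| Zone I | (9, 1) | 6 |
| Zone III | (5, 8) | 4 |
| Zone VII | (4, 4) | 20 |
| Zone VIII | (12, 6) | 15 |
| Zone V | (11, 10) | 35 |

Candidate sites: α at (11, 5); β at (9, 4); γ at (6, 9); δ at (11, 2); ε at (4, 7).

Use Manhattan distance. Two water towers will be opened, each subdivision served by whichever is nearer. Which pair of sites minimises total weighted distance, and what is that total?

{γ, ε}, total 983

Evaluate every pair (each demand assigned to the nearer of the two):
  {γ, ε}: total = 983
  {α, γ}: total = 1069
  {β, γ}: total = 1091
  {γ, δ}: total = 1131
  {α, ε}: total = 1133
  {β, ε}: total = 1265
  {δ, ε}: total = 1265
  {α, β}: total = 1675
  {β, δ}: total = 1825
  {α, δ}: total = 1907
Best pair: {γ, ε} with total 983.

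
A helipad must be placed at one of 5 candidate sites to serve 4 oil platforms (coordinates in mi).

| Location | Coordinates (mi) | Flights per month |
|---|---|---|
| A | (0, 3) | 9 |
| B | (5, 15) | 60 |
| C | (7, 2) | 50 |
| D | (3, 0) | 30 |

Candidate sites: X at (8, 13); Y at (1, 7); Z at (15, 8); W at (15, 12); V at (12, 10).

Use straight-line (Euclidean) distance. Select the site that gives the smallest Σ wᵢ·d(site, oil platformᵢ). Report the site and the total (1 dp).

Y, total 1182.7 mi

Total weighted distance at each candidate:
  X (8, 13): total = 1301.7
  Y (1, 7): total = 1182.7
  Z (15, 8): total = 1807.4
  W (15, 12): total = 1933.3
  V (12, 10): total = 1516.5
Minimum is at Y with total 1182.7 mi.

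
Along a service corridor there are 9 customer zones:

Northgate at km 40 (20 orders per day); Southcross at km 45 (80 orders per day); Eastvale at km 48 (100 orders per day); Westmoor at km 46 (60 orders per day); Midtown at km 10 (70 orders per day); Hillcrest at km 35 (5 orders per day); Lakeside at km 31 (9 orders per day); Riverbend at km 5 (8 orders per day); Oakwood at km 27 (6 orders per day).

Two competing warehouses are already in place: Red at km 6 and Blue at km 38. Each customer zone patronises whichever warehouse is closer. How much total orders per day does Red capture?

78

The indifferent point is the midpoint (6+38)/2 = 22; customer zones left of it (closer to Red at 6) go to Red, those right go to Blue.
  Riverbend at 5 (w=8) → Red
  Midtown at 10 (w=70) → Red
  Oakwood at 27 (w=6) → Blue
  Lakeside at 31 (w=9) → Blue
  Hillcrest at 35 (w=5) → Blue
  Northgate at 40 (w=20) → Blue
  Southcross at 45 (w=80) → Blue
  Westmoor at 46 (w=60) → Blue
  Eastvale at 48 (w=100) → Blue
Red captures 78; Blue captures 280.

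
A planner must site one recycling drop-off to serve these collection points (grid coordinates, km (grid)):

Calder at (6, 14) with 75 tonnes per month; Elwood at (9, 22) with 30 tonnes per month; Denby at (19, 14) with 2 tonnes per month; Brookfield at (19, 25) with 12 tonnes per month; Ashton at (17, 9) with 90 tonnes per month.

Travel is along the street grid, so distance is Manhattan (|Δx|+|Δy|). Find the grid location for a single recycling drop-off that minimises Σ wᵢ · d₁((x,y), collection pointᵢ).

(9, 14)

Manhattan distance separates: Σwᵢ(|x−xᵢ|+|y−yᵢ|) = Σwᵢ|x−xᵢ| + Σwᵢ|y−yᵢ|, so x and y are optimised independently as 1-D weighted medians.
Total weight W = 209; half = 104.5.
x-coordinate, sorted with cumulative weight:
  x=6 (Calder, w=75) cum 75
  x=9 (Elwood, w=30) cum 105  ← median
  x=17 (Ashton, w=90) cum 195
  x=19 (Denby, w=2) cum 197
  x=19 (Brookfield, w=12) cum 209
⇒ x* = 9
y-coordinate, sorted with cumulative weight:
  y=9 (Ashton, w=90) cum 90
  y=14 (Calder, w=75) cum 165  ← median
  y=14 (Denby, w=2) cum 167
  y=22 (Elwood, w=30) cum 197
  y=25 (Brookfield, w=12) cum 209
⇒ y* = 14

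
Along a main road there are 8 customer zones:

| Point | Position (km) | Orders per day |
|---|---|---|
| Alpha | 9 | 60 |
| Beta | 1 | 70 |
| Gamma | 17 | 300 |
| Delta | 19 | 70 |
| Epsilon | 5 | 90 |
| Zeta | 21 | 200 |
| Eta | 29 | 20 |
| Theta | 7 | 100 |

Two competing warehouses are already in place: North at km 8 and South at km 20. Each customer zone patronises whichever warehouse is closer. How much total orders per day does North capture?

The indifferent point is the midpoint (8+20)/2 = 14; customer zones left of it (closer to North at 8) go to North, those right go to South.
  Beta at 1 (w=70) → North
  Epsilon at 5 (w=90) → North
  Theta at 7 (w=100) → North
  Alpha at 9 (w=60) → North
  Gamma at 17 (w=300) → South
  Delta at 19 (w=70) → South
  Zeta at 21 (w=200) → South
  Eta at 29 (w=20) → South
North captures 320; South captures 590.

320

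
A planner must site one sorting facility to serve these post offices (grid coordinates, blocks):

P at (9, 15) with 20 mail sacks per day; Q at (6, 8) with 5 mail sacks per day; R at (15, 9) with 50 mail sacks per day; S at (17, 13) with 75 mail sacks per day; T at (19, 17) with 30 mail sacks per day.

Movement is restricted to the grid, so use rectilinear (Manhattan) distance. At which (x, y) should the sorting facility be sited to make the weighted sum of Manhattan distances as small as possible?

(17, 13)

Manhattan distance separates: Σwᵢ(|x−xᵢ|+|y−yᵢ|) = Σwᵢ|x−xᵢ| + Σwᵢ|y−yᵢ|, so x and y are optimised independently as 1-D weighted medians.
Total weight W = 180; half = 90.
x-coordinate, sorted with cumulative weight:
  x=6 (Q, w=5) cum 5
  x=9 (P, w=20) cum 25
  x=15 (R, w=50) cum 75
  x=17 (S, w=75) cum 150  ← median
  x=19 (T, w=30) cum 180
⇒ x* = 17
y-coordinate, sorted with cumulative weight:
  y=8 (Q, w=5) cum 5
  y=9 (R, w=50) cum 55
  y=13 (S, w=75) cum 130  ← median
  y=15 (P, w=20) cum 150
  y=17 (T, w=30) cum 180
⇒ y* = 13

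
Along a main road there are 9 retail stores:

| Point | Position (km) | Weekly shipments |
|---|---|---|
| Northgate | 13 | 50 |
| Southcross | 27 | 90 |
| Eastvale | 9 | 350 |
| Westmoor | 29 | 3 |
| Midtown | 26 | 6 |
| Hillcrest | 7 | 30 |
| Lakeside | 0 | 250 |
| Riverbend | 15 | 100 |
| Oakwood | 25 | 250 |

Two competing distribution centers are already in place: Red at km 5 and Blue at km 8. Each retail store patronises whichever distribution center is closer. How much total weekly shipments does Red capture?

The indifferent point is the midpoint (5+8)/2 = 6.5; retail stores left of it (closer to Red at 5) go to Red, those right go to Blue.
  Lakeside at 0 (w=250) → Red
  Hillcrest at 7 (w=30) → Blue
  Eastvale at 9 (w=350) → Blue
  Northgate at 13 (w=50) → Blue
  Riverbend at 15 (w=100) → Blue
  Oakwood at 25 (w=250) → Blue
  Midtown at 26 (w=6) → Blue
  Southcross at 27 (w=90) → Blue
  Westmoor at 29 (w=3) → Blue
Red captures 250; Blue captures 879.

250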